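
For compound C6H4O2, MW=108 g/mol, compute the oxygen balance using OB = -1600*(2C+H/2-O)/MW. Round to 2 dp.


OB = -1600 * (2C + H/2 - O) / MW
Inner = 2*6 + 4/2 - 2 = 12.00
OB = -1600 * 12.00 / 108 = -177.78%


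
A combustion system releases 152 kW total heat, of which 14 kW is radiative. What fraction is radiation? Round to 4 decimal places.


f_rad = Q_rad / Q_total
f_rad = 14 / 152 = 0.0921


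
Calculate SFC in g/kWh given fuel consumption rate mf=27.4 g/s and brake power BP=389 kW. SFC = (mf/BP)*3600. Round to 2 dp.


SFC = (mf / BP) * 3600
Rate = 27.4 / 389 = 0.070437 g/(s*kW)
SFC = 0.070437 * 3600 = 253.57 g/kWh


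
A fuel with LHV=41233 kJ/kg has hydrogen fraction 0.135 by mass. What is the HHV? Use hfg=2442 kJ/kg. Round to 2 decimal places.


HHV = LHV + hfg * 9 * H
Water addition = 2442 * 9 * 0.135 = 2967.030 kJ/kg
HHV = 41233 + 2967.030 = 44200.03 kJ/kg


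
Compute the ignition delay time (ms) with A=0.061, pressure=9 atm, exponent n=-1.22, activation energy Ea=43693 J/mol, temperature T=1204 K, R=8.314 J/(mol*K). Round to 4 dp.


tau = A * P^n * exp(Ea/(R*T))
P^n = 9^(-1.22) = 0.06852107
Ea/(R*T) = 43693/(8.314*1204) = 4.364911
exp(Ea/(R*T)) = 78.642373
tau = 0.061 * 0.06852107 * 78.642373 = 0.3287 ms


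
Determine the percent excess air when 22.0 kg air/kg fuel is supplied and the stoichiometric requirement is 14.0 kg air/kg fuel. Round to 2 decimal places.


Excess air = actual - stoichiometric = 22.0 - 14.0 = 8.00 kg/kg fuel
Excess air % = (excess / stoich) * 100 = (8.00 / 14.0) * 100 = 57.14%


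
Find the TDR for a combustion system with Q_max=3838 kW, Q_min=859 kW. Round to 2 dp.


TDR = Q_max / Q_min
TDR = 3838 / 859 = 4.47


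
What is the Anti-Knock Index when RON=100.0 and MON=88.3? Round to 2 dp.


AKI = (RON + MON) / 2
AKI = (100.0 + 88.3) / 2
AKI = 188.3 / 2 = 94.15


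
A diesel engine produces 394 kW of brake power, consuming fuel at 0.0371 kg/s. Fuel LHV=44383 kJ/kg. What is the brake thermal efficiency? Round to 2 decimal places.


eta_BTE = (BP / (mf * LHV)) * 100
Denominator = 0.0371 * 44383 = 1646.6093 kW
eta_BTE = (394 / 1646.6093) * 100 = 23.93%


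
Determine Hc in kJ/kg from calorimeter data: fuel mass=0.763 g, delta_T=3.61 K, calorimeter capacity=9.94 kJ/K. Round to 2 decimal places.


Hc = C_cal * delta_T / m_fuel
Q_released = 9.94 * 3.61 = 35.8834 kJ
m_fuel = 0.763 g = 0.763/1000 kg = 0.000763 kg
Hc = 35.8834 / 0.000763 = 47029.36 kJ/kg


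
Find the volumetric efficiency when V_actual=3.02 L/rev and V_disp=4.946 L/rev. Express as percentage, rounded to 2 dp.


eta_v = (V_actual / V_disp) * 100
Ratio = 3.02 / 4.946 = 0.6106
eta_v = 0.6106 * 100 = 61.06%


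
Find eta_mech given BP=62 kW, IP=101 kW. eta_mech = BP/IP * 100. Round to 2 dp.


eta_mech = (BP / IP) * 100
Ratio = 62 / 101 = 0.6139
eta_mech = 0.6139 * 100 = 61.39%


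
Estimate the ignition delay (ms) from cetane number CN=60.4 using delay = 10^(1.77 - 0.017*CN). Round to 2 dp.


delay = 10^(1.77 - 0.017*CN)
Exponent = 1.77 - 0.017*60.4 = 0.7432
delay = 10^0.7432 = 5.54 ms


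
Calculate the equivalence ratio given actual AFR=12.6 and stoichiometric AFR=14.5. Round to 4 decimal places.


phi = AFR_stoich / AFR_actual
phi = 14.5 / 12.6 = 1.1508


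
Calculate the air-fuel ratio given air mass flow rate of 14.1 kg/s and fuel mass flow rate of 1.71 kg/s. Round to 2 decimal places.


AFR = m_air / m_fuel
AFR = 14.1 / 1.71 = 8.25


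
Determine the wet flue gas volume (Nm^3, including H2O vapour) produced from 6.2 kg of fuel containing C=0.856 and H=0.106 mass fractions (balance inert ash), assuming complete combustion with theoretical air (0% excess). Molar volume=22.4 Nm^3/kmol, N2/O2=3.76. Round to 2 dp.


Per kg fuel: CO2 = (C/12 kmol)*22.4 = (0.856/12)*22.4 = 1.59787 Nm^3
Per kg fuel: H2O = (H/2 kmol)*22.4 = (0.106/2)*22.4 = 1.18720 Nm^3
O2 needed per kg fuel = C/12 + H/4 = 0.856/12 + 0.106/4 = 0.09783333 kmol
Per kg fuel: N2 = O2*3.76*22.4 = 0.09783333*3.76*22.4 = 8.23991 Nm^3
Total per kg = 1.59787 + 1.18720 + 8.23991 = 11.02498 Nm^3
Total = 11.02498 * 6.2 = 68.35 Nm^3


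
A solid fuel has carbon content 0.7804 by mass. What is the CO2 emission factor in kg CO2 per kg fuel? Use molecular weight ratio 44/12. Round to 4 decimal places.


EF = C_frac * (M_CO2 / M_C)
EF = 0.7804 * (44/12)
EF = 0.7804 * 3.666667 = 2.8615 kg_CO2/kg_fuel


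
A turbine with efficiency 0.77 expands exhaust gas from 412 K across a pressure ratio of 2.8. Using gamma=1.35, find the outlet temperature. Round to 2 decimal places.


T_out = T_in * (1 - eta * (1 - PR^(-(gamma-1)/gamma)))
Exponent = -(1.35-1)/1.35 = -0.25925926
PR^exp = 2.8^(-0.25925926) = 0.76572026
Factor = 1 - 0.77*(1 - 0.76572026) = 0.81960460
T_out = 412 * 0.81960460 = 337.68 K


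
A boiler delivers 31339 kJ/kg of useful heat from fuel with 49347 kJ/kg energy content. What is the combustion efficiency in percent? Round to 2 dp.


Efficiency = (Q_useful / Q_fuel) * 100
Efficiency = (31339 / 49347) * 100
Efficiency = 0.6351 * 100 = 63.51%


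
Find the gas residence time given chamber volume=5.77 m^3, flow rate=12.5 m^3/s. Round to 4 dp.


tau = V / Q_flow
tau = 5.77 / 12.5 = 0.4616 s


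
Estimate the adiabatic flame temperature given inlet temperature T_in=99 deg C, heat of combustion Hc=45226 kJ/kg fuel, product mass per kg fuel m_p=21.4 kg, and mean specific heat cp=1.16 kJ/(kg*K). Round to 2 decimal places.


T_ad = T_in + Hc / (m_p * cp)
Denominator = 21.4 * 1.16 = 24.8240
Temperature rise = 45226 / 24.8240 = 1821.87 K
T_ad = 99 + 1821.87 = 1920.87 deg C


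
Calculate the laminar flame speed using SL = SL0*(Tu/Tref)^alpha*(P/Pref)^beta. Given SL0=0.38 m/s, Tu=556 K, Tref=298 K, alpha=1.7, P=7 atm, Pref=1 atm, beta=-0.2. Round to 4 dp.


SL = SL0 * (Tu/Tref)^alpha * (P/Pref)^beta
T ratio = 556/298 = 1.86577181
(T ratio)^alpha = 1.86577181^1.7 = 2.887085
(P/Pref)^beta = 7^(-0.2) = 0.677611
SL = 0.38 * 2.887085 * 0.677611 = 0.7434 m/s


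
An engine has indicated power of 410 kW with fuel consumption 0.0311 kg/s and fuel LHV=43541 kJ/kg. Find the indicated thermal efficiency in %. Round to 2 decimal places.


eta_ith = (IP / (mf * LHV)) * 100
Denominator = 0.0311 * 43541 = 1354.1251 kW
eta_ith = (410 / 1354.1251) * 100 = 30.28%


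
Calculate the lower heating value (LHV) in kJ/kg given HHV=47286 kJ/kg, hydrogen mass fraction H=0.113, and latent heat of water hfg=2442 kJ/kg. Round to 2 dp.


LHV = HHV - hfg * 9 * H
Water correction = 2442 * 9 * 0.113 = 2483.514 kJ/kg
LHV = 47286 - 2483.514 = 44802.49 kJ/kg


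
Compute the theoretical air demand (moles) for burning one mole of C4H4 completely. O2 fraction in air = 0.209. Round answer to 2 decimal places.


Balanced combustion: C4H4 + 5 O2 -> 4 CO2 + 2 H2O
O2 needed = C + H/4 = 4 + 4/4 = 5.00 moles
Air moles = O2 / 0.209 = 5.00 / 0.209 = 23.92 moles air


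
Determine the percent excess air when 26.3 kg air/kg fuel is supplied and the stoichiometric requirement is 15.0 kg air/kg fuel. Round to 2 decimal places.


Excess air = actual - stoichiometric = 26.3 - 15.0 = 11.30 kg/kg fuel
Excess air % = (excess / stoich) * 100 = (11.30 / 15.0) * 100 = 75.33%


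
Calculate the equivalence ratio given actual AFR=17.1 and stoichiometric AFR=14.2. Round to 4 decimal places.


phi = AFR_stoich / AFR_actual
phi = 14.2 / 17.1 = 0.8304


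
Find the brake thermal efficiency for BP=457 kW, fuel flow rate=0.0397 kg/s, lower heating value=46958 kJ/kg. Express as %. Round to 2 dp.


eta_BTE = (BP / (mf * LHV)) * 100
Denominator = 0.0397 * 46958 = 1864.2326 kW
eta_BTE = (457 / 1864.2326) * 100 = 24.51%


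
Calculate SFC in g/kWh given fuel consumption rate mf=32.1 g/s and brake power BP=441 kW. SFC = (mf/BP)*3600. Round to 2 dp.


SFC = (mf / BP) * 3600
Rate = 32.1 / 441 = 0.072789 g/(s*kW)
SFC = 0.072789 * 3600 = 262.04 g/kWh


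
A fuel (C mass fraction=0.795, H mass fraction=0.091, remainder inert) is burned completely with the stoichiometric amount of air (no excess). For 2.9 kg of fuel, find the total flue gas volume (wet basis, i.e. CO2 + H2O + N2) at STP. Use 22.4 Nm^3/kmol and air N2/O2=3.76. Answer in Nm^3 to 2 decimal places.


Per kg fuel: CO2 = (C/12 kmol)*22.4 = (0.795/12)*22.4 = 1.48400 Nm^3
Per kg fuel: H2O = (H/2 kmol)*22.4 = (0.091/2)*22.4 = 1.01920 Nm^3
O2 needed per kg fuel = C/12 + H/4 = 0.795/12 + 0.091/4 = 0.08900000 kmol
Per kg fuel: N2 = O2*3.76*22.4 = 0.08900000*3.76*22.4 = 7.49594 Nm^3
Total per kg = 1.48400 + 1.01920 + 7.49594 = 9.99914 Nm^3
Total = 9.99914 * 2.9 = 29.00 Nm^3


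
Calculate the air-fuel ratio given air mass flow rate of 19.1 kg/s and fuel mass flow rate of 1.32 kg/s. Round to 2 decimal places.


AFR = m_air / m_fuel
AFR = 19.1 / 1.32 = 14.47


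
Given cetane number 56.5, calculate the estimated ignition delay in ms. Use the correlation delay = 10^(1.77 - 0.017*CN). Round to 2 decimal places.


delay = 10^(1.77 - 0.017*CN)
Exponent = 1.77 - 0.017*56.5 = 0.8095
delay = 10^0.8095 = 6.45 ms


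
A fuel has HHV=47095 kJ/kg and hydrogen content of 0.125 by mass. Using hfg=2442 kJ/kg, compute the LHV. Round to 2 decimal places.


LHV = HHV - hfg * 9 * H
Water correction = 2442 * 9 * 0.125 = 2747.250 kJ/kg
LHV = 47095 - 2747.250 = 44347.75 kJ/kg


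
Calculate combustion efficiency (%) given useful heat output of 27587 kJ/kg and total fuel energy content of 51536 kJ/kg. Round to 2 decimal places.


Efficiency = (Q_useful / Q_fuel) * 100
Efficiency = (27587 / 51536) * 100
Efficiency = 0.5353 * 100 = 53.53%


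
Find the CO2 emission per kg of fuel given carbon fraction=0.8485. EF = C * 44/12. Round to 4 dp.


EF = C_frac * (M_CO2 / M_C)
EF = 0.8485 * (44/12)
EF = 0.8485 * 3.666667 = 3.1112 kg_CO2/kg_fuel


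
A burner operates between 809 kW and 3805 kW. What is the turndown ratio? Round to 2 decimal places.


TDR = Q_max / Q_min
TDR = 3805 / 809 = 4.70


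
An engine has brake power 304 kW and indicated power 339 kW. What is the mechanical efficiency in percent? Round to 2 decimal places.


eta_mech = (BP / IP) * 100
Ratio = 304 / 339 = 0.8968
eta_mech = 0.8968 * 100 = 89.68%


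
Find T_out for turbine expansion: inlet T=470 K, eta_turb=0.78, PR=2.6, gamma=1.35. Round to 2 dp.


T_out = T_in * (1 - eta * (1 - PR^(-(gamma-1)/gamma)))
Exponent = -(1.35-1)/1.35 = -0.25925926
PR^exp = 2.6^(-0.25925926) = 0.78057442
Factor = 1 - 0.78*(1 - 0.78057442) = 0.82884805
T_out = 470 * 0.82884805 = 389.56 K


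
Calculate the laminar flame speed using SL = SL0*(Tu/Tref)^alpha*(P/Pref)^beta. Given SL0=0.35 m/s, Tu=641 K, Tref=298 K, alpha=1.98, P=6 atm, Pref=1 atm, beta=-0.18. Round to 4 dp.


SL = SL0 * (Tu/Tref)^alpha * (P/Pref)^beta
T ratio = 641/298 = 2.15100671
(T ratio)^alpha = 2.15100671^1.98 = 4.556493
(P/Pref)^beta = 6^(-0.18) = 0.724324
SL = 0.35 * 4.556493 * 0.724324 = 1.1551 m/s


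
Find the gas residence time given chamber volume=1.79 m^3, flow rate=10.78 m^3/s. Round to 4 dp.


tau = V / Q_flow
tau = 1.79 / 10.78 = 0.1660 s


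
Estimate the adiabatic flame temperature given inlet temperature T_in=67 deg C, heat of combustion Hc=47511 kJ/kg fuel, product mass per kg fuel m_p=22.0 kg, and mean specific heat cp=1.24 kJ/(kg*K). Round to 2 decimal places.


T_ad = T_in + Hc / (m_p * cp)
Denominator = 22.0 * 1.24 = 27.2800
Temperature rise = 47511 / 27.2800 = 1741.61 K
T_ad = 67 + 1741.61 = 1808.61 deg C


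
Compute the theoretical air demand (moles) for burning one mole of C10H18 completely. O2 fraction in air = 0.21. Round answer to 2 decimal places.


Balanced combustion: C10H18 + 14.5 O2 -> 10 CO2 + 9 H2O
O2 needed = C + H/4 = 10 + 18/4 = 14.50 moles
Air moles = O2 / 0.21 = 14.50 / 0.21 = 69.05 moles air


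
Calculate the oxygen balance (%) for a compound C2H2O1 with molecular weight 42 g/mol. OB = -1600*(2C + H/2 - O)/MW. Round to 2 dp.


OB = -1600 * (2C + H/2 - O) / MW
Inner = 2*2 + 2/2 - 1 = 4.00
OB = -1600 * 4.00 / 42 = -152.38%


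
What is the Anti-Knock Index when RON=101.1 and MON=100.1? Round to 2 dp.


AKI = (RON + MON) / 2
AKI = (101.1 + 100.1) / 2
AKI = 201.2 / 2 = 100.60


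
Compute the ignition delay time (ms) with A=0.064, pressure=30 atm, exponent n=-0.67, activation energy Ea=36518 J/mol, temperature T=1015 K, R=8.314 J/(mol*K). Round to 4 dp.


tau = A * P^n * exp(Ea/(R*T))
P^n = 30^(-0.67) = 0.10240679
Ea/(R*T) = 36518/(8.314*1015) = 4.327439
exp(Ea/(R*T)) = 75.750017
tau = 0.064 * 0.10240679 * 75.750017 = 0.4965 ms


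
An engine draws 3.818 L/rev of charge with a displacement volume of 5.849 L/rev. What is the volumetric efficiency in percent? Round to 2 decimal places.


eta_v = (V_actual / V_disp) * 100
Ratio = 3.818 / 5.849 = 0.6528
eta_v = 0.6528 * 100 = 65.28%


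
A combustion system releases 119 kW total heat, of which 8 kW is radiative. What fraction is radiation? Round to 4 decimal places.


f_rad = Q_rad / Q_total
f_rad = 8 / 119 = 0.0672


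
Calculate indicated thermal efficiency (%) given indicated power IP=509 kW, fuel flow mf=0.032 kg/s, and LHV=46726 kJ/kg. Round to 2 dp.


eta_ith = (IP / (mf * LHV)) * 100
Denominator = 0.032 * 46726 = 1495.2320 kW
eta_ith = (509 / 1495.2320) * 100 = 34.04%


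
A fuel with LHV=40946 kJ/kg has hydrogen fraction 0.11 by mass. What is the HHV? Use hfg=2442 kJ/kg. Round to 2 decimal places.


HHV = LHV + hfg * 9 * H
Water addition = 2442 * 9 * 0.11 = 2417.580 kJ/kg
HHV = 40946 + 2417.580 = 43363.58 kJ/kg


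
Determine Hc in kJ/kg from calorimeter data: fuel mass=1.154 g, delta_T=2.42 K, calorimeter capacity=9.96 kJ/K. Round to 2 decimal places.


Hc = C_cal * delta_T / m_fuel
Q_released = 9.96 * 2.42 = 24.1032 kJ
m_fuel = 1.154 g = 1.154/1000 kg = 0.001154 kg
Hc = 24.1032 / 0.001154 = 20886.66 kJ/kg


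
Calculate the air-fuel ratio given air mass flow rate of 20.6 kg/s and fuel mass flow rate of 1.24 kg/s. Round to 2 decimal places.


AFR = m_air / m_fuel
AFR = 20.6 / 1.24 = 16.61


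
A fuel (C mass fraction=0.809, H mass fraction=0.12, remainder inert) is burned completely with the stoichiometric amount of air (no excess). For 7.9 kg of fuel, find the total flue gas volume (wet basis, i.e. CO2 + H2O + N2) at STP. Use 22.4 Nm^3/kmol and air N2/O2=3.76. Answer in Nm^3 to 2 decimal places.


Per kg fuel: CO2 = (C/12 kmol)*22.4 = (0.809/12)*22.4 = 1.51013 Nm^3
Per kg fuel: H2O = (H/2 kmol)*22.4 = (0.12/2)*22.4 = 1.34400 Nm^3
O2 needed per kg fuel = C/12 + H/4 = 0.809/12 + 0.12/4 = 0.09741667 kmol
Per kg fuel: N2 = O2*3.76*22.4 = 0.09741667*3.76*22.4 = 8.20482 Nm^3
Total per kg = 1.51013 + 1.34400 + 8.20482 = 11.05895 Nm^3
Total = 11.05895 * 7.9 = 87.37 Nm^3


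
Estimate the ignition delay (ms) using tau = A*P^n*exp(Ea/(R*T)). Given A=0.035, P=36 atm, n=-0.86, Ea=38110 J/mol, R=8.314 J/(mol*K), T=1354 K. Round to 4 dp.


tau = A * P^n * exp(Ea/(R*T))
P^n = 36^(-0.86) = 0.04587540
Ea/(R*T) = 38110/(8.314*1354) = 3.385402
exp(Ea/(R*T)) = 29.529865
tau = 0.035 * 0.04587540 * 29.529865 = 0.0474 ms


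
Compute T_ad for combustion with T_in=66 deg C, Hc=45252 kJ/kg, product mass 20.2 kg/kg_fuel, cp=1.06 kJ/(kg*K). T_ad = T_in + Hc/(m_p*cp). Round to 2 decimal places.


T_ad = T_in + Hc / (m_p * cp)
Denominator = 20.2 * 1.06 = 21.4120
Temperature rise = 45252 / 21.4120 = 2113.39 K
T_ad = 66 + 2113.39 = 2179.39 deg C


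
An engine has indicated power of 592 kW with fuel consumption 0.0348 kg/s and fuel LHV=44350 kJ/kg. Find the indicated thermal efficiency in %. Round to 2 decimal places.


eta_ith = (IP / (mf * LHV)) * 100
Denominator = 0.0348 * 44350 = 1543.3800 kW
eta_ith = (592 / 1543.3800) * 100 = 38.36%


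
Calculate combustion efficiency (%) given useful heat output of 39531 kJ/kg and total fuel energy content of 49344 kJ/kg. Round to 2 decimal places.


Efficiency = (Q_useful / Q_fuel) * 100
Efficiency = (39531 / 49344) * 100
Efficiency = 0.8011 * 100 = 80.11%


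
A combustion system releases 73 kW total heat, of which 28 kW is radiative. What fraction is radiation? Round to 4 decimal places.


f_rad = Q_rad / Q_total
f_rad = 28 / 73 = 0.3836


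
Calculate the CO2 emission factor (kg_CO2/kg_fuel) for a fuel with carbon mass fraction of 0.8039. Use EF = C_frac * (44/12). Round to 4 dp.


EF = C_frac * (M_CO2 / M_C)
EF = 0.8039 * (44/12)
EF = 0.8039 * 3.666667 = 2.9476 kg_CO2/kg_fuel


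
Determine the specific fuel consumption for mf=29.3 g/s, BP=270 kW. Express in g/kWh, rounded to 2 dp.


SFC = (mf / BP) * 3600
Rate = 29.3 / 270 = 0.108519 g/(s*kW)
SFC = 0.108519 * 3600 = 390.67 g/kWh


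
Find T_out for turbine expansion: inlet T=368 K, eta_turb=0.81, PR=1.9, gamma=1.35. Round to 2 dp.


T_out = T_in * (1 - eta * (1 - PR^(-(gamma-1)/gamma)))
Exponent = -(1.35-1)/1.35 = -0.25925926
PR^exp = 1.9^(-0.25925926) = 0.84670193
Factor = 1 - 0.81*(1 - 0.84670193) = 0.87582856
T_out = 368 * 0.87582856 = 322.30 K


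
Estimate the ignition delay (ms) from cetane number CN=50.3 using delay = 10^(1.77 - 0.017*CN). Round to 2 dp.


delay = 10^(1.77 - 0.017*CN)
Exponent = 1.77 - 0.017*50.3 = 0.9149
delay = 10^0.9149 = 8.22 ms


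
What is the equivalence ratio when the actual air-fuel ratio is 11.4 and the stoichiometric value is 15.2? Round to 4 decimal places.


phi = AFR_stoich / AFR_actual
phi = 15.2 / 11.4 = 1.3333


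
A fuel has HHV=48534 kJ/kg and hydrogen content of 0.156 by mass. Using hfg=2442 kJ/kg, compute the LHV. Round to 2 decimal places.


LHV = HHV - hfg * 9 * H
Water correction = 2442 * 9 * 0.156 = 3428.568 kJ/kg
LHV = 48534 - 3428.568 = 45105.43 kJ/kg


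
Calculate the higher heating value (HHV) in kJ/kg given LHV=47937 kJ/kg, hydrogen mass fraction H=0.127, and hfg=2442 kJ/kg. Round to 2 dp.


HHV = LHV + hfg * 9 * H
Water addition = 2442 * 9 * 0.127 = 2791.206 kJ/kg
HHV = 47937 + 2791.206 = 50728.21 kJ/kg


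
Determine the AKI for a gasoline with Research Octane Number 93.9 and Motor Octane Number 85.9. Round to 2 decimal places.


AKI = (RON + MON) / 2
AKI = (93.9 + 85.9) / 2
AKI = 179.8 / 2 = 89.90


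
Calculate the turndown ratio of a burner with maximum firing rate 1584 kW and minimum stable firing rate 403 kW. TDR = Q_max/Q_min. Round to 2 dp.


TDR = Q_max / Q_min
TDR = 1584 / 403 = 3.93


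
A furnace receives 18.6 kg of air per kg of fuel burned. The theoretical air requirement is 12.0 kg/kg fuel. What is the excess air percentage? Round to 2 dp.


Excess air = actual - stoichiometric = 18.6 - 12.0 = 6.60 kg/kg fuel
Excess air % = (excess / stoich) * 100 = (6.60 / 12.0) * 100 = 55.00%


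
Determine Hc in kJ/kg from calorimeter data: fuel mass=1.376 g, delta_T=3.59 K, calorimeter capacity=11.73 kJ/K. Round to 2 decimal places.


Hc = C_cal * delta_T / m_fuel
Q_released = 11.73 * 3.59 = 42.1107 kJ
m_fuel = 1.376 g = 1.376/1000 kg = 0.001376 kg
Hc = 42.1107 / 0.001376 = 30603.71 kJ/kg


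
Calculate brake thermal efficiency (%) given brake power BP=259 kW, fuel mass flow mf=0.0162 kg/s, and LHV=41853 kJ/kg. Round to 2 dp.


eta_BTE = (BP / (mf * LHV)) * 100
Denominator = 0.0162 * 41853 = 678.0186 kW
eta_BTE = (259 / 678.0186) * 100 = 38.20%


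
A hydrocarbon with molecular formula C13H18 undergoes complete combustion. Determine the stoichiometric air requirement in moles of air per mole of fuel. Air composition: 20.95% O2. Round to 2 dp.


Balanced combustion: C13H18 + 17.5 O2 -> 13 CO2 + 9 H2O
O2 needed = C + H/4 = 13 + 18/4 = 17.50 moles
Air moles = O2 / 0.2095 = 17.50 / 0.2095 = 83.53 moles air


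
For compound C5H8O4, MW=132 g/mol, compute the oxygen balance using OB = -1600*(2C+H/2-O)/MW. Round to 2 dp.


OB = -1600 * (2C + H/2 - O) / MW
Inner = 2*5 + 8/2 - 4 = 10.00
OB = -1600 * 10.00 / 132 = -121.21%


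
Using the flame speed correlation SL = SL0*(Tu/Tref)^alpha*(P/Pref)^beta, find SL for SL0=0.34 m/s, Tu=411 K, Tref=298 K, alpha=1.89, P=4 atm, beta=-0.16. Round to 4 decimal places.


SL = SL0 * (Tu/Tref)^alpha * (P/Pref)^beta
T ratio = 411/298 = 1.37919463
(T ratio)^alpha = 1.37919463^1.89 = 1.836083
(P/Pref)^beta = 4^(-0.16) = 0.801070
SL = 0.34 * 1.836083 * 0.801070 = 0.5001 m/s


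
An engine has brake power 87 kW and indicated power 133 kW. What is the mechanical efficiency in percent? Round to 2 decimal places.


eta_mech = (BP / IP) * 100
Ratio = 87 / 133 = 0.6541
eta_mech = 0.6541 * 100 = 65.41%


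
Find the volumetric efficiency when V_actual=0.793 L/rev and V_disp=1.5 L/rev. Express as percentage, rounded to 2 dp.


eta_v = (V_actual / V_disp) * 100
Ratio = 0.793 / 1.5 = 0.5287
eta_v = 0.5287 * 100 = 52.87%


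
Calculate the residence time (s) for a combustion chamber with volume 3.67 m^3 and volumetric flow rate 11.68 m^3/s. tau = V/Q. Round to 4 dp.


tau = V / Q_flow
tau = 3.67 / 11.68 = 0.3142 s


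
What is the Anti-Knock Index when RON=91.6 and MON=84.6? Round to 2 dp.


AKI = (RON + MON) / 2
AKI = (91.6 + 84.6) / 2
AKI = 176.2 / 2 = 88.10


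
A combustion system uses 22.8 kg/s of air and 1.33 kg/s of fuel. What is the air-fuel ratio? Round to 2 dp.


AFR = m_air / m_fuel
AFR = 22.8 / 1.33 = 17.14


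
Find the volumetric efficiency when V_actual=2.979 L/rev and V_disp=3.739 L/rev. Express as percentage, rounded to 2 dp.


eta_v = (V_actual / V_disp) * 100
Ratio = 2.979 / 3.739 = 0.7967
eta_v = 0.7967 * 100 = 79.67%


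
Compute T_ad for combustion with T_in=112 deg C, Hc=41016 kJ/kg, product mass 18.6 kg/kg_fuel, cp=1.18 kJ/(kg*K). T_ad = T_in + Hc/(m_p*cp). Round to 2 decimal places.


T_ad = T_in + Hc / (m_p * cp)
Denominator = 18.6 * 1.18 = 21.9480
Temperature rise = 41016 / 21.9480 = 1868.78 K
T_ad = 112 + 1868.78 = 1980.78 deg C


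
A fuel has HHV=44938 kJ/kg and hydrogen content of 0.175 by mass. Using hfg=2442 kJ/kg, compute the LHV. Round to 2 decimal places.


LHV = HHV - hfg * 9 * H
Water correction = 2442 * 9 * 0.175 = 3846.150 kJ/kg
LHV = 44938 - 3846.150 = 41091.85 kJ/kg


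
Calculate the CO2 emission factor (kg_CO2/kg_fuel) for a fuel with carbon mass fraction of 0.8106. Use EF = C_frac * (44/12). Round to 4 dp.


EF = C_frac * (M_CO2 / M_C)
EF = 0.8106 * (44/12)
EF = 0.8106 * 3.666667 = 2.9722 kg_CO2/kg_fuel


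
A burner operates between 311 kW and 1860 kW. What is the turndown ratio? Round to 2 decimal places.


TDR = Q_max / Q_min
TDR = 1860 / 311 = 5.98


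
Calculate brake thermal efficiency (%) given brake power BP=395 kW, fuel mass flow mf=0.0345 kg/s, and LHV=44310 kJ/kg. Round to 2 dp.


eta_BTE = (BP / (mf * LHV)) * 100
Denominator = 0.0345 * 44310 = 1528.6950 kW
eta_BTE = (395 / 1528.6950) * 100 = 25.84%


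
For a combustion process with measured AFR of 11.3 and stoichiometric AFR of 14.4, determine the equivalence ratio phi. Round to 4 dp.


phi = AFR_stoich / AFR_actual
phi = 14.4 / 11.3 = 1.2743


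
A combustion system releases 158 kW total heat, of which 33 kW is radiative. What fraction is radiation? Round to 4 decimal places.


f_rad = Q_rad / Q_total
f_rad = 33 / 158 = 0.2089


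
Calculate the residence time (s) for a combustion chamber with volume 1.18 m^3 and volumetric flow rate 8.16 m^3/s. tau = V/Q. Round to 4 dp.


tau = V / Q_flow
tau = 1.18 / 8.16 = 0.1446 s


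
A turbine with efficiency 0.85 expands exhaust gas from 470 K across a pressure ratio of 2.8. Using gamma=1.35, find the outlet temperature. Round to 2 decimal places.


T_out = T_in * (1 - eta * (1 - PR^(-(gamma-1)/gamma)))
Exponent = -(1.35-1)/1.35 = -0.25925926
PR^exp = 2.8^(-0.25925926) = 0.76572026
Factor = 1 - 0.85*(1 - 0.76572026) = 0.80086222
T_out = 470 * 0.80086222 = 376.41 K


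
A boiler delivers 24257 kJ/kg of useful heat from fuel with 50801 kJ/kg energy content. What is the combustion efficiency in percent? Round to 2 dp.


Efficiency = (Q_useful / Q_fuel) * 100
Efficiency = (24257 / 50801) * 100
Efficiency = 0.4775 * 100 = 47.75%


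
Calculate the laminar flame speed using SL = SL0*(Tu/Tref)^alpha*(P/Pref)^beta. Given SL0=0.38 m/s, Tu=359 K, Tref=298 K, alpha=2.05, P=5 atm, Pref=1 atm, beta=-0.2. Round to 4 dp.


SL = SL0 * (Tu/Tref)^alpha * (P/Pref)^beta
T ratio = 359/298 = 1.20469799
(T ratio)^alpha = 1.20469799^2.05 = 1.464874
(P/Pref)^beta = 5^(-0.2) = 0.724780
SL = 0.38 * 1.464874 * 0.724780 = 0.4035 m/s


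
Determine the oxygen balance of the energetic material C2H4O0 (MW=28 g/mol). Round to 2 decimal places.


OB = -1600 * (2C + H/2 - O) / MW
Inner = 2*2 + 4/2 - 0 = 6.00
OB = -1600 * 6.00 / 28 = -342.86%


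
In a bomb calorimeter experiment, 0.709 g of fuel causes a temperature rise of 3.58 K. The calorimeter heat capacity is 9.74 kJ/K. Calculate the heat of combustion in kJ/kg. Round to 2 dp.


Hc = C_cal * delta_T / m_fuel
Q_released = 9.74 * 3.58 = 34.8692 kJ
m_fuel = 0.709 g = 0.709/1000 kg = 0.000709 kg
Hc = 34.8692 / 0.000709 = 49180.82 kJ/kg


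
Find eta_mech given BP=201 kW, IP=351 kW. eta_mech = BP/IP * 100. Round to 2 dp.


eta_mech = (BP / IP) * 100
Ratio = 201 / 351 = 0.5726
eta_mech = 0.5726 * 100 = 57.26%


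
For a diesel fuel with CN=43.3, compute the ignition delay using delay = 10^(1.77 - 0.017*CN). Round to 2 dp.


delay = 10^(1.77 - 0.017*CN)
Exponent = 1.77 - 0.017*43.3 = 1.0339
delay = 10^1.0339 = 10.81 ms


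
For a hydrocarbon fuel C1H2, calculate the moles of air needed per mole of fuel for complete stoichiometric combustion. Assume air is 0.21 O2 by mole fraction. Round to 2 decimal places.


Balanced combustion: C1H2 + 1.5 O2 -> 1 CO2 + 1 H2O
O2 needed = C + H/4 = 1 + 2/4 = 1.50 moles
Air moles = O2 / 0.21 = 1.50 / 0.21 = 7.14 moles air


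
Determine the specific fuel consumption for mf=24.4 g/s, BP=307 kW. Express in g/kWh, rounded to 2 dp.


SFC = (mf / BP) * 3600
Rate = 24.4 / 307 = 0.079479 g/(s*kW)
SFC = 0.079479 * 3600 = 286.12 g/kWh


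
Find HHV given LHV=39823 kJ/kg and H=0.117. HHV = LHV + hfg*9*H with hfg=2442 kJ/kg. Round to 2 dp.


HHV = LHV + hfg * 9 * H
Water addition = 2442 * 9 * 0.117 = 2571.426 kJ/kg
HHV = 39823 + 2571.426 = 42394.43 kJ/kg


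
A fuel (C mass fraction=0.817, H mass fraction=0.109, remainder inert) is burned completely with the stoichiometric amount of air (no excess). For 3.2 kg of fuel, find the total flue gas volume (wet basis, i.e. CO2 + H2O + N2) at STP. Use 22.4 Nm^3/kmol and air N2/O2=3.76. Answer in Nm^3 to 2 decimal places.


Per kg fuel: CO2 = (C/12 kmol)*22.4 = (0.817/12)*22.4 = 1.52507 Nm^3
Per kg fuel: H2O = (H/2 kmol)*22.4 = (0.109/2)*22.4 = 1.22080 Nm^3
O2 needed per kg fuel = C/12 + H/4 = 0.817/12 + 0.109/4 = 0.09533333 kmol
Per kg fuel: N2 = O2*3.76*22.4 = 0.09533333*3.76*22.4 = 8.02935 Nm^3
Total per kg = 1.52507 + 1.22080 + 8.02935 = 10.77522 Nm^3
Total = 10.77522 * 3.2 = 34.48 Nm^3


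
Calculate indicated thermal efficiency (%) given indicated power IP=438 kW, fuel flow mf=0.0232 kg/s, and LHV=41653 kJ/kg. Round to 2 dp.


eta_ith = (IP / (mf * LHV)) * 100
Denominator = 0.0232 * 41653 = 966.3496 kW
eta_ith = (438 / 966.3496) * 100 = 45.33%


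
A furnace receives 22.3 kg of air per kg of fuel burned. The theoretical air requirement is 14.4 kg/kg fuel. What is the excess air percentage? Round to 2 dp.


Excess air = actual - stoichiometric = 22.3 - 14.4 = 7.90 kg/kg fuel
Excess air % = (excess / stoich) * 100 = (7.90 / 14.4) * 100 = 54.86%


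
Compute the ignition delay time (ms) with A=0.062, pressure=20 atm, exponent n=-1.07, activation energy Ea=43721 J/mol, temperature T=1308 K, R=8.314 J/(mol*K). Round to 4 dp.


tau = A * P^n * exp(Ea/(R*T))
P^n = 20^(-1.07) = 0.04054132
Ea/(R*T) = 43721/(8.314*1308) = 4.020428
exp(Ea/(R*T)) = 55.724968
tau = 0.062 * 0.04054132 * 55.724968 = 0.1401 ms


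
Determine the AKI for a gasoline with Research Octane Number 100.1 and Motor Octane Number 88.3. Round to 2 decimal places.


AKI = (RON + MON) / 2
AKI = (100.1 + 88.3) / 2
AKI = 188.4 / 2 = 94.20


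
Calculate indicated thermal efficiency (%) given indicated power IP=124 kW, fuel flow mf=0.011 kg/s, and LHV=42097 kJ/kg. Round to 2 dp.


eta_ith = (IP / (mf * LHV)) * 100
Denominator = 0.011 * 42097 = 463.0670 kW
eta_ith = (124 / 463.0670) * 100 = 26.78%


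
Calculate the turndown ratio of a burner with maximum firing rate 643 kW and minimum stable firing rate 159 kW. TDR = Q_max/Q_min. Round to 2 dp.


TDR = Q_max / Q_min
TDR = 643 / 159 = 4.04


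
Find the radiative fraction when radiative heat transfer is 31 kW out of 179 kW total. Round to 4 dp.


f_rad = Q_rad / Q_total
f_rad = 31 / 179 = 0.1732


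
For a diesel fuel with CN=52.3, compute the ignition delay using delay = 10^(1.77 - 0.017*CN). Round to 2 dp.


delay = 10^(1.77 - 0.017*CN)
Exponent = 1.77 - 0.017*52.3 = 0.8809
delay = 10^0.8809 = 7.60 ms


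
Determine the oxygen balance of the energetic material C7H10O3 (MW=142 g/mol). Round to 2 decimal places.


OB = -1600 * (2C + H/2 - O) / MW
Inner = 2*7 + 10/2 - 3 = 16.00
OB = -1600 * 16.00 / 142 = -180.28%


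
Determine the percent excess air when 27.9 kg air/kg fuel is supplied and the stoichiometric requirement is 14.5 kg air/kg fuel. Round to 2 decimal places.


Excess air = actual - stoichiometric = 27.9 - 14.5 = 13.40 kg/kg fuel
Excess air % = (excess / stoich) * 100 = (13.40 / 14.5) * 100 = 92.41%


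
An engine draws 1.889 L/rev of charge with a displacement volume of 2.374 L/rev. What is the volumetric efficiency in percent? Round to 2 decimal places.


eta_v = (V_actual / V_disp) * 100
Ratio = 1.889 / 2.374 = 0.7957
eta_v = 0.7957 * 100 = 79.57%


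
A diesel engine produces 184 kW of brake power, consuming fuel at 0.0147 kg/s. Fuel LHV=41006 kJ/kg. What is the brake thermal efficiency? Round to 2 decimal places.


eta_BTE = (BP / (mf * LHV)) * 100
Denominator = 0.0147 * 41006 = 602.7882 kW
eta_BTE = (184 / 602.7882) * 100 = 30.52%


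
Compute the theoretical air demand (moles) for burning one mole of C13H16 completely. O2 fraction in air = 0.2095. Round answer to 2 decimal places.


Balanced combustion: C13H16 + 17 O2 -> 13 CO2 + 8 H2O
O2 needed = C + H/4 = 13 + 16/4 = 17.00 moles
Air moles = O2 / 0.2095 = 17.00 / 0.2095 = 81.15 moles air


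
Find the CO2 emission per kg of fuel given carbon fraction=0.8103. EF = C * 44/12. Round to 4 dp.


EF = C_frac * (M_CO2 / M_C)
EF = 0.8103 * (44/12)
EF = 0.8103 * 3.666667 = 2.9711 kg_CO2/kg_fuel


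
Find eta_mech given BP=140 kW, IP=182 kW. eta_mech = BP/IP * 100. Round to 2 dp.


eta_mech = (BP / IP) * 100
Ratio = 140 / 182 = 0.7692
eta_mech = 0.7692 * 100 = 76.92%


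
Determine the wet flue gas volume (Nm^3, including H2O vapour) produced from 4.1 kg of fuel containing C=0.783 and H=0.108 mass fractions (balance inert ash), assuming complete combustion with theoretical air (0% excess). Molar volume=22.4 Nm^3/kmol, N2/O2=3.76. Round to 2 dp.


Per kg fuel: CO2 = (C/12 kmol)*22.4 = (0.783/12)*22.4 = 1.46160 Nm^3
Per kg fuel: H2O = (H/2 kmol)*22.4 = (0.108/2)*22.4 = 1.20960 Nm^3
O2 needed per kg fuel = C/12 + H/4 = 0.783/12 + 0.108/4 = 0.09225000 kmol
Per kg fuel: N2 = O2*3.76*22.4 = 0.09225000*3.76*22.4 = 7.76966 Nm^3
Total per kg = 1.46160 + 1.20960 + 7.76966 = 10.44086 Nm^3
Total = 10.44086 * 4.1 = 42.81 Nm^3


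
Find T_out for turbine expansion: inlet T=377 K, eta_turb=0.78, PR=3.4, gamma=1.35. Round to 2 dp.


T_out = T_in * (1 - eta * (1 - PR^(-(gamma-1)/gamma)))
Exponent = -(1.35-1)/1.35 = -0.25925926
PR^exp = 3.4^(-0.25925926) = 0.72813041
Factor = 1 - 0.78*(1 - 0.72813041) = 0.78794172
T_out = 377 * 0.78794172 = 297.05 K


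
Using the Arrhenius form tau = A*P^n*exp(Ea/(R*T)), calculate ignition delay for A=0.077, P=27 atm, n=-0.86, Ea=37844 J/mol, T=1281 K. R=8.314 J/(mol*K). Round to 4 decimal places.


tau = A * P^n * exp(Ea/(R*T))
P^n = 27^(-0.86) = 0.05875261
Ea/(R*T) = 37844/(8.314*1281) = 3.553349
exp(Ea/(R*T)) = 34.930108
tau = 0.077 * 0.05875261 * 34.930108 = 0.1580 ms


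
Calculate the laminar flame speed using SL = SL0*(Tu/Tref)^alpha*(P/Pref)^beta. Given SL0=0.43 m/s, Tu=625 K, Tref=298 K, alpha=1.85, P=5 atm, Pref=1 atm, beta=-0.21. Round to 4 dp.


SL = SL0 * (Tu/Tref)^alpha * (P/Pref)^beta
T ratio = 625/298 = 2.09731544
(T ratio)^alpha = 2.09731544^1.85 = 3.936207
(P/Pref)^beta = 5^(-0.21) = 0.713208
SL = 0.43 * 3.936207 * 0.713208 = 1.2072 m/s


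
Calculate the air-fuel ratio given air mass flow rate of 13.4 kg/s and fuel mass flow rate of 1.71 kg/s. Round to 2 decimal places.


AFR = m_air / m_fuel
AFR = 13.4 / 1.71 = 7.84


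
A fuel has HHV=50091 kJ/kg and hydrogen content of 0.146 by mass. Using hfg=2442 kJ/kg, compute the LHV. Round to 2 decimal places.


LHV = HHV - hfg * 9 * H
Water correction = 2442 * 9 * 0.146 = 3208.788 kJ/kg
LHV = 50091 - 3208.788 = 46882.21 kJ/kg


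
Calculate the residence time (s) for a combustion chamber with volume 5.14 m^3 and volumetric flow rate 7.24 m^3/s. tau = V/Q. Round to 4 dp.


tau = V / Q_flow
tau = 5.14 / 7.24 = 0.7099 s


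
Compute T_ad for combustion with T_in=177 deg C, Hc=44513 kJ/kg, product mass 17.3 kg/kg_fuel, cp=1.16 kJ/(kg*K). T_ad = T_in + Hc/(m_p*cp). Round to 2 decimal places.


T_ad = T_in + Hc / (m_p * cp)
Denominator = 17.3 * 1.16 = 20.0680
Temperature rise = 44513 / 20.0680 = 2218.11 K
T_ad = 177 + 2218.11 = 2395.11 deg C


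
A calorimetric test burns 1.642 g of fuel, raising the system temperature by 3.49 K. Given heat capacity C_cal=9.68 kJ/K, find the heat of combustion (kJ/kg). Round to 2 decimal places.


Hc = C_cal * delta_T / m_fuel
Q_released = 9.68 * 3.49 = 33.7832 kJ
m_fuel = 1.642 g = 1.642/1000 kg = 0.001642 kg
Hc = 33.7832 / 0.001642 = 20574.42 kJ/kg


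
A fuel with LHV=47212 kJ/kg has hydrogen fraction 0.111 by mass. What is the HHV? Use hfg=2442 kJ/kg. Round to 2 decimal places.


HHV = LHV + hfg * 9 * H
Water addition = 2442 * 9 * 0.111 = 2439.558 kJ/kg
HHV = 47212 + 2439.558 = 49651.56 kJ/kg


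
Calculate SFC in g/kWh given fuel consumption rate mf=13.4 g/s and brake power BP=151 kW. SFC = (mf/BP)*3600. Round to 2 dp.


SFC = (mf / BP) * 3600
Rate = 13.4 / 151 = 0.088742 g/(s*kW)
SFC = 0.088742 * 3600 = 319.47 g/kWh


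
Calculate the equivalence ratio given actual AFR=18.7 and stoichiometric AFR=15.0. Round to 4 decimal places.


phi = AFR_stoich / AFR_actual
phi = 15.0 / 18.7 = 0.8021


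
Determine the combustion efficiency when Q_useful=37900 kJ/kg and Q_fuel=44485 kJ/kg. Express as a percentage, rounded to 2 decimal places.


Efficiency = (Q_useful / Q_fuel) * 100
Efficiency = (37900 / 44485) * 100
Efficiency = 0.8520 * 100 = 85.20%


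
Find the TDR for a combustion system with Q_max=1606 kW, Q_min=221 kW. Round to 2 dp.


TDR = Q_max / Q_min
TDR = 1606 / 221 = 7.27


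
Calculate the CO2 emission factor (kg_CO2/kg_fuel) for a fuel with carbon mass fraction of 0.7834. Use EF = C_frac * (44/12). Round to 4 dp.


EF = C_frac * (M_CO2 / M_C)
EF = 0.7834 * (44/12)
EF = 0.7834 * 3.666667 = 2.8725 kg_CO2/kg_fuel


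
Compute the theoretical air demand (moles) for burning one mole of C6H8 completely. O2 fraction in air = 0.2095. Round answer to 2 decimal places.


Balanced combustion: C6H8 + 8 O2 -> 6 CO2 + 4 H2O
O2 needed = C + H/4 = 6 + 8/4 = 8.00 moles
Air moles = O2 / 0.2095 = 8.00 / 0.2095 = 38.19 moles air


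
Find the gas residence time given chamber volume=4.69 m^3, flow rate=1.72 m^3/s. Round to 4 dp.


tau = V / Q_flow
tau = 4.69 / 1.72 = 2.7267 s


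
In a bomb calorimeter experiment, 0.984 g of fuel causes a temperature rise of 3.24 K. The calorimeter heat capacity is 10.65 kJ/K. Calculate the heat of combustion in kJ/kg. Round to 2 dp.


Hc = C_cal * delta_T / m_fuel
Q_released = 10.65 * 3.24 = 34.5060 kJ
m_fuel = 0.984 g = 0.984/1000 kg = 0.000984 kg
Hc = 34.5060 / 0.000984 = 35067.07 kJ/kg


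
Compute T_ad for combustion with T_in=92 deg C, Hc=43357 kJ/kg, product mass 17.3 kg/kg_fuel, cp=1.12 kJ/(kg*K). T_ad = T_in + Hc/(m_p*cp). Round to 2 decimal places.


T_ad = T_in + Hc / (m_p * cp)
Denominator = 17.3 * 1.12 = 19.3760
Temperature rise = 43357 / 19.3760 = 2237.67 K
T_ad = 92 + 2237.67 = 2329.67 deg C


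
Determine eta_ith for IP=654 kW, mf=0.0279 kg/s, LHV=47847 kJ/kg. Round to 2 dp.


eta_ith = (IP / (mf * LHV)) * 100
Denominator = 0.0279 * 47847 = 1334.9313 kW
eta_ith = (654 / 1334.9313) * 100 = 48.99%


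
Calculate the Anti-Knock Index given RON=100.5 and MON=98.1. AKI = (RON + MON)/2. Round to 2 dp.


AKI = (RON + MON) / 2
AKI = (100.5 + 98.1) / 2
AKI = 198.6 / 2 = 99.30


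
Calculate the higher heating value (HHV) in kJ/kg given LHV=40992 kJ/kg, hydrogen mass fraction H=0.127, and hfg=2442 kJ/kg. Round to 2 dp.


HHV = LHV + hfg * 9 * H
Water addition = 2442 * 9 * 0.127 = 2791.206 kJ/kg
HHV = 40992 + 2791.206 = 43783.21 kJ/kg


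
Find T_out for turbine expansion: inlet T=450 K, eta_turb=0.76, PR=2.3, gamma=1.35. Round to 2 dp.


T_out = T_in * (1 - eta * (1 - PR^(-(gamma-1)/gamma)))
Exponent = -(1.35-1)/1.35 = -0.25925926
PR^exp = 2.3^(-0.25925926) = 0.80578413
Factor = 1 - 0.76*(1 - 0.80578413) = 0.85239594
T_out = 450 * 0.85239594 = 383.58 K


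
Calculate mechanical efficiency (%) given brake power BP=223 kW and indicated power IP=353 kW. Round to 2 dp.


eta_mech = (BP / IP) * 100
Ratio = 223 / 353 = 0.6317
eta_mech = 0.6317 * 100 = 63.17%


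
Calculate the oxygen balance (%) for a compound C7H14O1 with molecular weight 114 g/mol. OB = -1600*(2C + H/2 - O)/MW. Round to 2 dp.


OB = -1600 * (2C + H/2 - O) / MW
Inner = 2*7 + 14/2 - 1 = 20.00
OB = -1600 * 20.00 / 114 = -280.70%


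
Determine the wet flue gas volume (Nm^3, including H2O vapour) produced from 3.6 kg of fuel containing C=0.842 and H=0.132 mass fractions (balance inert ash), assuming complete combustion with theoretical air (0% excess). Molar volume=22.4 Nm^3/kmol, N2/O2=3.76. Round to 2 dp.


Per kg fuel: CO2 = (C/12 kmol)*22.4 = (0.842/12)*22.4 = 1.57173 Nm^3
Per kg fuel: H2O = (H/2 kmol)*22.4 = (0.132/2)*22.4 = 1.47840 Nm^3
O2 needed per kg fuel = C/12 + H/4 = 0.842/12 + 0.132/4 = 0.10316667 kmol
Per kg fuel: N2 = O2*3.76*22.4 = 0.10316667*3.76*22.4 = 8.68911 Nm^3
Total per kg = 1.57173 + 1.47840 + 8.68911 = 11.73924 Nm^3
Total = 11.73924 * 3.6 = 42.26 Nm^3


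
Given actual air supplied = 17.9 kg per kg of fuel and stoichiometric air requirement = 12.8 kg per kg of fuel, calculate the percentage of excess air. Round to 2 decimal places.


Excess air = actual - stoichiometric = 17.9 - 12.8 = 5.10 kg/kg fuel
Excess air % = (excess / stoich) * 100 = (5.10 / 12.8) * 100 = 39.84%


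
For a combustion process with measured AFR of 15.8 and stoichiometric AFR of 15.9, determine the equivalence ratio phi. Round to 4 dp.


phi = AFR_stoich / AFR_actual
phi = 15.9 / 15.8 = 1.0063


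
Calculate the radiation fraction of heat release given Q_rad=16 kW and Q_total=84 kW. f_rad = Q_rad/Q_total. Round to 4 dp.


f_rad = Q_rad / Q_total
f_rad = 16 / 84 = 0.1905


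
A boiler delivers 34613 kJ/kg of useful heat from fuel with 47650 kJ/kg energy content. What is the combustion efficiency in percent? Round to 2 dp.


Efficiency = (Q_useful / Q_fuel) * 100
Efficiency = (34613 / 47650) * 100
Efficiency = 0.7264 * 100 = 72.64%


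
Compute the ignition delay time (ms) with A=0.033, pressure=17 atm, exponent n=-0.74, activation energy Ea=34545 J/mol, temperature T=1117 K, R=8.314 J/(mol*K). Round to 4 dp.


tau = A * P^n * exp(Ea/(R*T))
P^n = 17^(-0.74) = 0.12287621
Ea/(R*T) = 34545/(8.314*1117) = 3.719821
exp(Ea/(R*T)) = 41.256995
tau = 0.033 * 0.12287621 * 41.256995 = 0.1673 ms


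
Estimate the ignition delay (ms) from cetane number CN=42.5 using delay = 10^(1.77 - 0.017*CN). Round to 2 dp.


delay = 10^(1.77 - 0.017*CN)
Exponent = 1.77 - 0.017*42.5 = 1.0475
delay = 10^1.0475 = 11.16 ms


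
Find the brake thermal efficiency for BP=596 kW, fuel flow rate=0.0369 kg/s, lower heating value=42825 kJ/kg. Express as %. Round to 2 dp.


eta_BTE = (BP / (mf * LHV)) * 100
Denominator = 0.0369 * 42825 = 1580.2425 kW
eta_BTE = (596 / 1580.2425) * 100 = 37.72%
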